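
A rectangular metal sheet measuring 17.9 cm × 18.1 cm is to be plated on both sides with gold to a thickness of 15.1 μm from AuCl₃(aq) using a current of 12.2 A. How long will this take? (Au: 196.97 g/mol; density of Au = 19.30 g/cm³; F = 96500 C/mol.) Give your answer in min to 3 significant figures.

37.9 min

Plated area = 2 × 17.9 × 18.1 = 648.0 cm²
Volume = 648.0 × 15.1×10⁻⁴ cm = 0.9785 cm³
m(Au) = 0.9785 × 19.30 = 18.89 g
n(Au) = 18.89 / 196.97 = 0.09590 mol; n(e⁻) = 3 × 0.09590 = 0.2877 mol
Q = 0.2877 × 96500 = 27760 C
t = 27760 / 12.2 = 2275 s = 37.9 min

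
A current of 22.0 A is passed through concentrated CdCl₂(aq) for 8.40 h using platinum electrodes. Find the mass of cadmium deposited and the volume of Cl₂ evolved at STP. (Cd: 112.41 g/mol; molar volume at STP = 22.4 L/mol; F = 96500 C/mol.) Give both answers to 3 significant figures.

Q = 22.0 × 30240 = 6.653×10^5 C; n(e⁻) = 6.653×10^5 / 96500 = 6.894 mol
Cathode: Cd²⁺ + 2e⁻ → Cd → n(Cd) = 6.894/2 = 3.447 mol → 387 g
Anode: 2Cl⁻ → Cl₂ + 2e⁻ → n(Cl₂) = 6.894/2 = 3.447 mol → 77.2 L

387 g Cd; 77.2 L Cl₂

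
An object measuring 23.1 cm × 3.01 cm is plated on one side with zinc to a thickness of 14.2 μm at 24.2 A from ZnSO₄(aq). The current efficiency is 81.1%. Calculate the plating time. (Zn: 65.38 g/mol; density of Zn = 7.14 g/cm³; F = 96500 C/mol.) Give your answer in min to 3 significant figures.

1.77 min

Plated area = 23.1 × 3.01 = 69.53 cm²
Volume = 69.53 × 14.2×10⁻⁴ cm = 0.09873 cm³
m(Zn) = 0.09873 × 7.14 = 0.7049 g
n(Zn) = 0.7049 / 65.38 = 0.01078 mol; n(e⁻) = 2 × 0.01078 = 0.02156 mol
Q = 0.02156 × 96500 / 0.811 = 2565 C
t = 2565 / 24.2 = 106.0 s = 1.77 min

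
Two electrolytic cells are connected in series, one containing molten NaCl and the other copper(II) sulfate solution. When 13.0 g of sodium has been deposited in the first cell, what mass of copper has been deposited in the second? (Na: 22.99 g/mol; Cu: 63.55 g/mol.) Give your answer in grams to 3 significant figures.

n(Na) = 13.0 / 22.99 = 0.5655 mol
Na⁺ + e⁻ → Na, so n(e⁻) = 0.5655 mol
The cells are in series, so the same charge (and hence the same n(e⁻) = 0.5655 mol) passes through both.
Cu²⁺ + 2e⁻ → Cu, so n(Cu) = 0.5655 / 2 = 0.2828 mol
m(Cu) = 0.2828 × 63.55 = 18.0 g

18.0 g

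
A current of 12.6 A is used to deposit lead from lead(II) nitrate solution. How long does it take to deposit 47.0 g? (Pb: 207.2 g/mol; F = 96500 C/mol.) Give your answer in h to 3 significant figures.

0.965 h

n(Pb) = 47.0 / 207.2 = 0.2268 mol
Pb²⁺ + 2e⁻ → Pb, so n(e⁻) = 2 × 0.2268 = 0.4536 mol
Q = 0.4536 × 96500 = 43770 C
t = Q / I = 43770 / 12.6 = 3474 s = 0.965 h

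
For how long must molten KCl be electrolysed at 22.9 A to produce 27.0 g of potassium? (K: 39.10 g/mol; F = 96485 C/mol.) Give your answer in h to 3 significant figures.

n(K) = 27.0 / 39.10 = 0.6905 mol
K⁺ + e⁻ → K, so n(e⁻) = 0.6905 mol
Q = 0.6905 × 96485 = 66620 C
t = Q / I = 66620 / 22.9 = 2909 s = 0.808 h

0.808 h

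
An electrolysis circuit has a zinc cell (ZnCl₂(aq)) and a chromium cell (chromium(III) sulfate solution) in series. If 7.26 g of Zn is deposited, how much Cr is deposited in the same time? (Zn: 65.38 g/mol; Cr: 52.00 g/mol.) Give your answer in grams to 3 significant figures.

n(Zn) = 7.26 / 65.38 = 0.1110 mol
Zn²⁺ + 2e⁻ → Zn, so n(e⁻) = 2 × 0.1110 = 0.2220 mol
The cells are in series, so the same charge (and hence the same n(e⁻) = 0.2220 mol) passes through both.
Cr³⁺ + 3e⁻ → Cr, so n(Cr) = 0.2220 / 3 = 0.07400 mol
m(Cr) = 0.07400 × 52.00 = 3.85 g

3.85 g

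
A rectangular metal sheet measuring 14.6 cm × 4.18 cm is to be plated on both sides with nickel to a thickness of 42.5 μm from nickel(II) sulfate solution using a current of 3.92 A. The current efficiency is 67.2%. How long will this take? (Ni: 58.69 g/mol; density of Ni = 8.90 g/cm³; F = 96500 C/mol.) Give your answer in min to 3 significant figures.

Plated area = 2 × 14.6 × 4.18 = 122.1 cm²
Volume = 122.1 × 42.5×10⁻⁴ cm = 0.5189 cm³
m(Ni) = 0.5189 × 8.90 = 4.618 g
n(Ni) = 4.618 / 58.69 = 0.07868 mol; n(e⁻) = 2 × 0.07868 = 0.1574 mol
Q = 0.1574 × 96500 / 0.672 = 22600 C
t = 22600 / 3.92 = 5765 s = 96.1 min

96.1 min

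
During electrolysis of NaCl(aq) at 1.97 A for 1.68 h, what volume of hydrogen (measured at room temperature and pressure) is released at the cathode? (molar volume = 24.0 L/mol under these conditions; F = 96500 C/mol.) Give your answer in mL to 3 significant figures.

Q = 1.97 A × 6048 s = 11910 C
n(e⁻) = Q/F = 11910/96500 = 0.1234 mol
2H⁺ + 2e⁻ → H₂, so n(H₂) = 0.1234 / 2 = 0.06170 mol
V = 0.06170 × 24.0 = 1.481 L
= 1480 mL

1480 mL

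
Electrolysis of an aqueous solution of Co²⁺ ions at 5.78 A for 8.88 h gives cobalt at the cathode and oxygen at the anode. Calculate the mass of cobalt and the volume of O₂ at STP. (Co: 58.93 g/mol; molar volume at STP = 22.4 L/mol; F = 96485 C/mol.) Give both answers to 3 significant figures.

56.4 g Co; 10.7 L O₂

Q = 5.78 × 31968 = 1.848×10^5 C; n(e⁻) = 1.848×10^5 / 96485 = 1.915 mol
Cathode: Co²⁺ + 2e⁻ → Co → n(Co) = 1.915/2 = 0.9575 mol → 56.4 g
Anode: 2H₂O → O₂ + 4H⁺ + 4e⁻ → n(O₂) = 1.915/4 = 0.4788 mol → 10.7 L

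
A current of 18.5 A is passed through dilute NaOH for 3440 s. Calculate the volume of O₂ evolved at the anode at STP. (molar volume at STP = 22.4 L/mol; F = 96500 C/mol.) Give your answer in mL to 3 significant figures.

Charge passed = 18.5 × 3440 = 63640 C
Moles of electrons = 63640 / 96500 = 0.6595 mol
2H₂O → O₂ + 4H⁺ + 4e⁻, so n(O₂) = 0.6595 / 4 = 0.1649 mol
V = 0.1649 × 22.4 = 3.694 L
= 3690 mL

3690 mL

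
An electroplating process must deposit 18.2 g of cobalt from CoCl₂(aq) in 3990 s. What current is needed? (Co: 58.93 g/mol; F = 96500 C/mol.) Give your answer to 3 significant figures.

14.9 A

n(Co) = 18.2 / 58.93 = 0.3088 mol
Co²⁺ + 2e⁻ → Co, so n(e⁻) = 2 × 0.3088 = 0.6176 mol
Q = 0.6176 × 96500 = 59600 C
I = Q / t = 59600 / 3990 s = 14.9 A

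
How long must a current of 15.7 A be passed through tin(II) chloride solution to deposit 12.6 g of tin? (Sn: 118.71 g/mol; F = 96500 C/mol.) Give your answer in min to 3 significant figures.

21.7 min

n(Sn) = 12.6 / 118.71 = 0.1061 mol
Sn²⁺ + 2e⁻ → Sn, so n(e⁻) = 2 × 0.1061 = 0.2122 mol
Q = 0.2122 × 96500 = 20480 C
t = Q / I = 20480 / 15.7 = 1304 s = 21.7 min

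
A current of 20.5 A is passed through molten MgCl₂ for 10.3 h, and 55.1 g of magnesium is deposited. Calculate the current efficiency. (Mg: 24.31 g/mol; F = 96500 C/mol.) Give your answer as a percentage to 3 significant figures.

57.5%

Q = 20.5 × 37080 = 7.601×10^5 C
n(e⁻) = 7.601×10^5 / 96500 = 7.877 mol
Mg²⁺ + 2e⁻ → Mg, so theoretical n(Mg) = 3.939 mol → 95.76 g
Efficiency = 55.1 / 95.76 = 0.5754 = 57.5%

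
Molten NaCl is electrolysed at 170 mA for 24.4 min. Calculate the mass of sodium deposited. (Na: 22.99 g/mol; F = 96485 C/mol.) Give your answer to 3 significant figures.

Q = It = 0.170 × 1464 = 248.9 C
n(e⁻) = 248.9 / 96485 = 0.002580 mol
Na⁺ + e⁻ → Na, so n(Na) = 0.002580 mol
m = 0.002580 × 22.99 = 0.0593 g

0.0593 g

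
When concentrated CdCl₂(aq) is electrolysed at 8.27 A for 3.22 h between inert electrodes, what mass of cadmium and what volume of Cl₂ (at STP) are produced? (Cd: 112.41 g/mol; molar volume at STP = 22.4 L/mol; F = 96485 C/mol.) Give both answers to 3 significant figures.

55.8 g Cd; 11.1 L Cl₂

Q = 8.27 × 11592 = 95870 C; n(e⁻) = 95870 / 96485 = 0.9936 mol
Cathode: Cd²⁺ + 2e⁻ → Cd → n(Cd) = 0.9936/2 = 0.4968 mol → 55.8 g
Anode: 2Cl⁻ → Cl₂ + 2e⁻ → n(Cl₂) = 0.9936/2 = 0.4968 mol → 11.1 L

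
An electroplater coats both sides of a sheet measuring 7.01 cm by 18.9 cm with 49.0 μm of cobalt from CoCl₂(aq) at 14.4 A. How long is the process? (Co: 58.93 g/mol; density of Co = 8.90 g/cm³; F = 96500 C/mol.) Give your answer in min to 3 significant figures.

Plated area = 2 × 7.01 × 18.9 = 265.0 cm²
Volume = 265.0 × 49.0×10⁻⁴ cm = 1.299 cm³
m(Co) = 1.299 × 8.90 = 11.56 g
n(Co) = 11.56 / 58.93 = 0.1962 mol; n(e⁻) = 2 × 0.1962 = 0.3924 mol
Q = 0.3924 × 96500 = 37870 C
t = 37870 / 14.4 = 2630 s = 43.8 min

43.8 min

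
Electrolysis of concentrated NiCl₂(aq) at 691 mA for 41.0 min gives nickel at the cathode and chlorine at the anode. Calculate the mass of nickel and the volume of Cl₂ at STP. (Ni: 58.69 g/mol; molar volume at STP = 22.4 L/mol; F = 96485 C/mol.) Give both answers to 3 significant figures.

Q = 0.691 × 2460 = 1700 C; n(e⁻) = 1700 / 96485 = 0.01762 mol
Cathode: Ni²⁺ + 2e⁻ → Ni → n(Ni) = 0.01762/2 = 0.008810 mol → 0.517 g
Anode: 2Cl⁻ → Cl₂ + 2e⁻ → n(Cl₂) = 0.01762/2 = 0.008810 mol → 0.197 L

0.517 g Ni; 0.197 L Cl₂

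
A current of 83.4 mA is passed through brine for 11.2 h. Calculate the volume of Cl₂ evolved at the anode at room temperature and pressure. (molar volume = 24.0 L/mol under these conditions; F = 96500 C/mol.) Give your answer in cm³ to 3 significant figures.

418 cm³

Q = It = 0.0834 × 40320 = 3363 C
n(e⁻) = 3363 / 96500 = 0.03485 mol
2Cl⁻ → Cl₂ + 2e⁻, so n(Cl₂) = 0.03485 / 2 = 0.01743 mol
V = 0.01743 × 24.0 = 0.4183 L
= 418 cm³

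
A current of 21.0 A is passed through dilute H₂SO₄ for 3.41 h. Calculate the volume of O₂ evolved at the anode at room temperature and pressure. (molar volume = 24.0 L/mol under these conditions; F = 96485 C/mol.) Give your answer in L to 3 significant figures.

Charge passed = 21.0 × 12276 = 2.578×10^5 C
n(e⁻) = 2.578×10^5 / 96485 = 2.672 mol
2H₂O → O₂ + 4H⁺ + 4e⁻, so n(O₂) = 2.672 / 4 = 0.6680 mol
V = 0.6680 × 24.0 = 16.03 L

16.0 L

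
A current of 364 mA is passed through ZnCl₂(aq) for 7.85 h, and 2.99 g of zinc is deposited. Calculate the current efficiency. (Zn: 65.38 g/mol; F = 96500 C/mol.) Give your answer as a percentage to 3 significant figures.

85.8%

Q = 0.364 × 28260 = 10290 C
n(e⁻) = 10290 / 96500 = 0.1066 mol
Zn²⁺ + 2e⁻ → Zn, so theoretical n(Zn) = 0.05330 mol → 3.485 g
Efficiency = 2.99 / 3.485 = 0.8580 = 85.8%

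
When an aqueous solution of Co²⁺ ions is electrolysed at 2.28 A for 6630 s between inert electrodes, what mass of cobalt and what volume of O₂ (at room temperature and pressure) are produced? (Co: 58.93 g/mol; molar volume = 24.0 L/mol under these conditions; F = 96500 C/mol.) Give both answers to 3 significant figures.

4.62 g Co; 0.940 L O₂

Q = 2.28 × 6630 = 15120 C; n(e⁻) = 15120 / 96500 = 0.1567 mol
Cathode: Co²⁺ + 2e⁻ → Co → n(Co) = 0.1567/2 = 0.07835 mol → 4.62 g
Anode: 2H₂O → O₂ + 4H⁺ + 4e⁻ → n(O₂) = 0.1567/4 = 0.03918 mol → 0.940 L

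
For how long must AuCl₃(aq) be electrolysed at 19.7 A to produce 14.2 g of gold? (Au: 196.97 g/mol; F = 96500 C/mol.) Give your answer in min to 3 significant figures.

n(Au) = 14.2 / 196.97 = 0.07209 mol
Au³⁺ + 3e⁻ → Au, so n(e⁻) = 3 × 0.07209 = 0.2163 mol
Q = 0.2163 × 96500 = 20870 C
t = Q / I = 20870 / 19.7 = 1059 s = 17.7 min

17.7 min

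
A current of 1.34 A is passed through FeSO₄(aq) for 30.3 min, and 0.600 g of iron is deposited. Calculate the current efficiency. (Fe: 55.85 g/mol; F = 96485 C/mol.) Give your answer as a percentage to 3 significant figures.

85.1%

Q = 1.34 × 1818 = 2436 C
n(e⁻) = 2436 / 96485 = 0.02525 mol
Fe²⁺ + 2e⁻ → Fe, so theoretical n(Fe) = 0.01263 mol → 0.7054 g
Efficiency = 0.600 / 0.7054 = 0.8506 = 85.1%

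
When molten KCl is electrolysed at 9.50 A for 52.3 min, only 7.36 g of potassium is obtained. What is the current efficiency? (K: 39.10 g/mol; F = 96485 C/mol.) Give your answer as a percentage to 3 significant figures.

60.9%

Q = 9.50 × 3138 = 29810 C
n(e⁻) = 29810 / 96485 = 0.3090 mol
K⁺ + e⁻ → K, so theoretical n(K) = 0.3090 mol → 12.08 g
Efficiency = 7.36 / 12.08 = 0.6093 = 60.9%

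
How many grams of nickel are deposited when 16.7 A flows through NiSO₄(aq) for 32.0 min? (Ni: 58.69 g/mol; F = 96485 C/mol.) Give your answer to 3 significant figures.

9.75 g

Q = 16.7 A × 1920 s = 32060 C
Moles of electrons = 32060 / 96485 = 0.3323 mol
Ni²⁺ + 2e⁻ → Ni, so n(Ni) = 0.3323 / 2 = 0.1662 mol
m = 0.1662 × 58.69 = 9.75 g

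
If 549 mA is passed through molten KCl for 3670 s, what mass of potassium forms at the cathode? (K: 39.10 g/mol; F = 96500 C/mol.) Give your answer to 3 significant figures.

0.816 g

Charge passed = 0.549 × 3670 = 2015 C
n(e⁻) = 2015 / 96500 = 0.02088 mol
K⁺ + e⁻ → K, so n(K) = 0.02088 mol
m = 0.02088 × 39.10 = 0.816 g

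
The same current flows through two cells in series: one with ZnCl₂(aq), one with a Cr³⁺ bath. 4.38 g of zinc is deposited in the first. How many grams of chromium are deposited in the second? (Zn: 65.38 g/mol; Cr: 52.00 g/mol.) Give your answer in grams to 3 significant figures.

2.32 g

n(Zn) = 4.38 / 65.38 = 0.06699 mol
Zn²⁺ + 2e⁻ → Zn, so n(e⁻) = 2 × 0.06699 = 0.1340 mol
The cells are in series, so the same charge (and hence the same n(e⁻) = 0.1340 mol) passes through both.
Cr³⁺ + 3e⁻ → Cr, so n(Cr) = 0.1340 / 3 = 0.04467 mol
m(Cr) = 0.04467 × 52.00 = 2.32 g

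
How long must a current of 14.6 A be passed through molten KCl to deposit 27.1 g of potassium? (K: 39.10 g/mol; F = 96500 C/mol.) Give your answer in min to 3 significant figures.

76.4 min

n(K) = 27.1 / 39.10 = 0.6931 mol
K⁺ + e⁻ → K, so n(e⁻) = 0.6931 mol
Q = 0.6931 × 96500 = 66880 C
t = Q / I = 66880 / 14.6 = 4581 s = 76.4 min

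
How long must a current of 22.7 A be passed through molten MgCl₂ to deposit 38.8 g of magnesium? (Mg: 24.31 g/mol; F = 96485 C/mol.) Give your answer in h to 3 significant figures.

n(Mg) = 38.8 / 24.31 = 1.596 mol
Mg²⁺ + 2e⁻ → Mg, so n(e⁻) = 2 × 1.596 = 3.192 mol
Q = 3.192 × 96485 = 3.080×10^5 C
t = Q / I = 3.080×10^5 / 22.7 = 13570 s = 3.77 h

3.77 h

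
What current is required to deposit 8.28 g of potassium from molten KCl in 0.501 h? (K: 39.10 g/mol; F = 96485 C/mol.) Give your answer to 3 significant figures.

n(K) = 8.28 / 39.10 = 0.2118 mol
K⁺ + e⁻ → K, so n(e⁻) = 0.2118 mol
Q = 0.2118 × 96485 = 20440 C
I = Q / t = 20440 / 1803.6 s = 11.3 A

11.3 A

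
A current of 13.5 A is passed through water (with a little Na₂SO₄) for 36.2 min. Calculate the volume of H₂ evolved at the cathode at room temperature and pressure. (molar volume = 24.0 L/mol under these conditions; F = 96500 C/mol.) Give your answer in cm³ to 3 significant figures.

Q = It = 13.5 × 2172 = 29320 C
n(e⁻) = Q/F = 29320/96500 = 0.3038 mol
2H⁺ + 2e⁻ → H₂, so n(H₂) = 0.3038 / 2 = 0.1519 mol
V = 0.1519 × 24.0 = 3.646 L
= 3650 cm³

3650 cm³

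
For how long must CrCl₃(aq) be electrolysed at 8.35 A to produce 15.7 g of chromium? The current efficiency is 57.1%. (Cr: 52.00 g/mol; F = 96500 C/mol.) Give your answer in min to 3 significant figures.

n(Cr) = 15.7 / 52.00 = 0.3019 mol
Cr³⁺ + 3e⁻ → Cr, so n(e⁻) = 3 × 0.3019 = 0.9057 mol
Q = 0.9057 × 96500 / 0.571 = 1.531×10^5 C
t = Q / I = 1.531×10^5 / 8.35 = 18340 s = 306 min

306 min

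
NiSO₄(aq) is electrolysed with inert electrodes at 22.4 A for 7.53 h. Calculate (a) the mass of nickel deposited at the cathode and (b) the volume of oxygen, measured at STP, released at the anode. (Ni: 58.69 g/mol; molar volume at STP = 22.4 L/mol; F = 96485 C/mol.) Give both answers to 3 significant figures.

Q = 22.4 × 27108 = 6.072×10^5 C; n(e⁻) = 6.072×10^5 / 96485 = 6.293 mol
Cathode: Ni²⁺ + 2e⁻ → Ni → n(Ni) = 6.293/2 = 3.147 mol → 185 g
Anode: 2H₂O → O₂ + 4H⁺ + 4e⁻ → n(O₂) = 6.293/4 = 1.573 mol → 35.2 L

185 g Ni; 35.2 L O₂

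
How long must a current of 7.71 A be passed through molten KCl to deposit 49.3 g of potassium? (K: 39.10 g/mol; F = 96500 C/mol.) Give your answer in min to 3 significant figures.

n(K) = 49.3 / 39.10 = 1.261 mol
K⁺ + e⁻ → K, so n(e⁻) = 1.261 mol
Q = 1.261 × 96500 = 1.217×10^5 C
t = Q / I = 1.217×10^5 / 7.71 = 15780 s = 263 min

263 min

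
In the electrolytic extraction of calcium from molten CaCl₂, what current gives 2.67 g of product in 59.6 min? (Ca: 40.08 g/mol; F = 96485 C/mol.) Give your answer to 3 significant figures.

3.59 A

n(Ca) = 2.67 / 40.08 = 0.06662 mol
Ca²⁺ + 2e⁻ → Ca, so n(e⁻) = 2 × 0.06662 = 0.1332 mol
Q = 0.1332 × 96485 = 12850 C
I = Q / t = 12850 / 3576 s = 3.59 A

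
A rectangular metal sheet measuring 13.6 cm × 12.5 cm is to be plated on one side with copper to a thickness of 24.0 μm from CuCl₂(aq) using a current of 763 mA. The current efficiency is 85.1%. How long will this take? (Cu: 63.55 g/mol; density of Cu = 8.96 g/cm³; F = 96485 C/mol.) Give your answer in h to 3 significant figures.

4.75 h

Plated area = 13.6 × 12.5 = 170.0 cm²
Volume = 170.0 × 24.0×10⁻⁴ cm = 0.4080 cm³
m(Cu) = 0.4080 × 8.96 = 3.656 g
n(Cu) = 3.656 / 63.55 = 0.05753 mol; n(e⁻) = 2 × 0.05753 = 0.1151 mol
Q = 0.1151 × 96485 / 0.851 = 13050 C
t = 13050 / 0.763 = 17100 s = 4.75 h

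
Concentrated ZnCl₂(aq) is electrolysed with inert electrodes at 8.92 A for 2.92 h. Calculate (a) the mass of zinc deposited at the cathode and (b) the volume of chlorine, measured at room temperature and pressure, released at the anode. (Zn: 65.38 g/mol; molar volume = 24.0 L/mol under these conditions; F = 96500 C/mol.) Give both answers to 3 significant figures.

31.8 g Zn; 11.7 L Cl₂

Q = 8.92 × 10512 = 93770 C; n(e⁻) = 93770 / 96500 = 0.9717 mol
Cathode: Zn²⁺ + 2e⁻ → Zn → n(Zn) = 0.9717/2 = 0.4859 mol → 31.8 g
Anode: 2Cl⁻ → Cl₂ + 2e⁻ → n(Cl₂) = 0.9717/2 = 0.4859 mol → 11.7 L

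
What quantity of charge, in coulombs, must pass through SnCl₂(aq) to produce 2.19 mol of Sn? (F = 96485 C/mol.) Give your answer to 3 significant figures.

Sn²⁺ + 2e⁻ → Sn, so n(e⁻) = 2 × 2.19 = 4.380 mol
Q = 4.380 × 96485 = 4.226×10^5 C

4.23×10^5 C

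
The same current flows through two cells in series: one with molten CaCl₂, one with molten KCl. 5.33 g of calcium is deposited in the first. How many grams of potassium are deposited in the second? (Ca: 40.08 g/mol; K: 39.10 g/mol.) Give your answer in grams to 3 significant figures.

n(Ca) = 5.33 / 40.08 = 0.1330 mol
Ca²⁺ + 2e⁻ → Ca, so n(e⁻) = 2 × 0.1330 = 0.2660 mol
In series, the same 0.2660 mol of electrons flows through the second cell.
K⁺ + e⁻ → K, so n(K) = 0.2660 mol
m(K) = 0.2660 × 39.10 = 10.4 g

10.4 g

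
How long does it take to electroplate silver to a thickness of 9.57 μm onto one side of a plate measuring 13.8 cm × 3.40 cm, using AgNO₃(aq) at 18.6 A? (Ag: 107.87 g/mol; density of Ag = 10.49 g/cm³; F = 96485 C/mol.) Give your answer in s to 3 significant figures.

Plated area = 13.8 × 3.40 = 46.92 cm²
Volume = 46.92 × 9.57×10⁻⁴ cm = 0.04490 cm³
m(Ag) = 0.04490 × 10.49 = 0.4710 g
n(Ag) = 0.4710 / 107.87 = 0.004366 mol; n(e⁻) = 0.004366 mol
Q = 0.004366 × 96485 = 421.3 C
t = 421.3 / 18.6 = 22.65 s

22.7 s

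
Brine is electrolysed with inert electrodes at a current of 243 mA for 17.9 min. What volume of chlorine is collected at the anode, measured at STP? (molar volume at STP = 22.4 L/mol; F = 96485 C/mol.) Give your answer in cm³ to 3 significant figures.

Q = 0.243 A × 1074 s = 261.0 C
n(e⁻) = Q/F = 261.0/96485 = 0.002705 mol
2Cl⁻ → Cl₂ + 2e⁻, so n(Cl₂) = 0.002705 / 2 = 0.001353 mol
V = 0.001353 × 22.4 = 0.03031 L
= 30.3 cm³

30.3 cm³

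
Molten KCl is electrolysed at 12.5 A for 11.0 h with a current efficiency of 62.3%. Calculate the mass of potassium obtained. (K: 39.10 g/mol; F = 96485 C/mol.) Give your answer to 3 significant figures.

Q = 12.5 × 39600 = 4.950×10^5 C
n(e⁻) = 4.950×10^5 / 96485 = 5.130 mol
K⁺ + e⁻ → K, so theoretical m(K) = 5.130 × 39.10 = 200.6 g
Actual mass = 62.3% × 200.6 = 125 g

125 g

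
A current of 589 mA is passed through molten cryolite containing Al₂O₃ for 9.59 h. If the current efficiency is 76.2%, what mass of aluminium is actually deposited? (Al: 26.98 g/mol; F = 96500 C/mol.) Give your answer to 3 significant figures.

1.44 g

Q = 0.589 × 34524 = 20330 C
n(e⁻) = 20330 / 96500 = 0.2107 mol
Al³⁺ + 3e⁻ → Al, so theoretical m(Al) = 0.07023 × 26.98 = 1.895 g
Actual mass = 76.2% × 1.895 = 1.44 g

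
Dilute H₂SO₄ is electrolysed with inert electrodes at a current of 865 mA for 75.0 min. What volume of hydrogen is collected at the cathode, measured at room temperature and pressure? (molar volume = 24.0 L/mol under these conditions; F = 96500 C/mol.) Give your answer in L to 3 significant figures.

0.484 L

Q = It = 0.865 × 4500 = 3893 C
Moles of electrons = 3893 / 96500 = 0.04034 mol
2H⁺ + 2e⁻ → H₂, so n(H₂) = 0.04034 / 2 = 0.02017 mol
V = 0.02017 × 24.0 = 0.4841 L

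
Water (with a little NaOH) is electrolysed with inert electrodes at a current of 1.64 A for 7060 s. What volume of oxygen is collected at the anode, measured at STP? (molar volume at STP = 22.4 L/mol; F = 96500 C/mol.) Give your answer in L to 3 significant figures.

Q = It = 1.64 × 7060 = 11580 C
Moles of electrons = 11580 / 96500 = 0.1200 mol
2H₂O → O₂ + 4H⁺ + 4e⁻, so n(O₂) = 0.1200 / 4 = 0.03000 mol
V = 0.03000 × 22.4 = 0.6720 L

0.672 L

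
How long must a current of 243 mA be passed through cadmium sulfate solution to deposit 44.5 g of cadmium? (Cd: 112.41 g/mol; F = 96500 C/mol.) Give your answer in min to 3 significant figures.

n(Cd) = 44.5 / 112.41 = 0.3959 mol
Cd²⁺ + 2e⁻ → Cd, so n(e⁻) = 2 × 0.3959 = 0.7918 mol
Q = 0.7918 × 96500 = 76410 C
t = Q / I = 76410 / 0.243 = 3.144×10^5 s = 5240 min

5240 min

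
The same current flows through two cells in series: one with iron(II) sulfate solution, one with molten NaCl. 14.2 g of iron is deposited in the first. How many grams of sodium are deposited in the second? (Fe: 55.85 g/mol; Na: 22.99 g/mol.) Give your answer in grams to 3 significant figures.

n(Fe) = 14.2 / 55.85 = 0.2543 mol
Fe²⁺ + 2e⁻ → Fe, so n(e⁻) = 2 × 0.2543 = 0.5086 mol
Same current for the same time ⇒ same n(e⁻) = 0.5086 mol in both cells.
Na⁺ + e⁻ → Na, so n(Na) = 0.5086 mol
m(Na) = 0.5086 × 22.99 = 11.7 g

11.7 g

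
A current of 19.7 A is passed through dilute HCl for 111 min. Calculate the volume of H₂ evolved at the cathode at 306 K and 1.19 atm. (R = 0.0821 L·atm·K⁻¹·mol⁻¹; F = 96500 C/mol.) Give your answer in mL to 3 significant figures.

Q = It = 19.7 × 6660 = 1.312×10^5 C
Moles of electrons = 1.312×10^5 / 96500 = 1.360 mol
2H⁺ + 2e⁻ → H₂, so n(H₂) = 1.360 / 2 = 0.6800 mol
V = nRT/P = 0.6800 × 0.0821 × 306 / 1.19 = 14.36 L
= 14400 mL

14400 mL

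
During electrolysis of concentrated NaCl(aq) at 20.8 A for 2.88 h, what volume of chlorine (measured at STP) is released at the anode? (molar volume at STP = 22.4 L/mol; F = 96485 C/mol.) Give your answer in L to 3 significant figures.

Q = 20.8 A × 10368 s = 2.157×10^5 C
n(e⁻) = 2.157×10^5 / 96485 = 2.236 mol
2Cl⁻ → Cl₂ + 2e⁻, so n(Cl₂) = 2.236 / 2 = 1.118 mol
V = 1.118 × 22.4 = 25.04 L

25.0 L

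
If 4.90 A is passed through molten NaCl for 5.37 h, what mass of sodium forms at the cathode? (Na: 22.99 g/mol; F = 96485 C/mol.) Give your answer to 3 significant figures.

22.6 g

Q = 4.90 A × 19332 s = 94730 C
Moles of electrons = 94730 / 96485 = 0.9818 mol
Na⁺ + e⁻ → Na, so n(Na) = 0.9818 mol
m = 0.9818 × 22.99 = 22.6 g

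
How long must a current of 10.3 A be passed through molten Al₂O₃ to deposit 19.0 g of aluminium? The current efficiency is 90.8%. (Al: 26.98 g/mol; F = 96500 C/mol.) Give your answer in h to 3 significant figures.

n(Al) = 19.0 / 26.98 = 0.7042 mol
Al³⁺ + 3e⁻ → Al, so n(e⁻) = 3 × 0.7042 = 2.113 mol
Q = 2.113 × 96500 / 0.908 = 2.246×10^5 C
t = Q / I = 2.246×10^5 / 10.3 = 21810 s = 6.06 h

6.06 h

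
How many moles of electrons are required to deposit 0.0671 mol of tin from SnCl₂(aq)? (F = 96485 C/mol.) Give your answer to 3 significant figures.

0.134 mol

Sn²⁺ + 2e⁻ → Sn, so n(e⁻) = 2 × 0.0671 = 0.1342 mol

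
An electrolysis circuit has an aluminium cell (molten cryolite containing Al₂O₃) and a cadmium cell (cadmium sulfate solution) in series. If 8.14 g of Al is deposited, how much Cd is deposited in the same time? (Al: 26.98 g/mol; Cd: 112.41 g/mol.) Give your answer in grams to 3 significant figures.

50.9 g

n(Al) = 8.14 / 26.98 = 0.3017 mol
Al³⁺ + 3e⁻ → Al, so n(e⁻) = 3 × 0.3017 = 0.9051 mol
Since the cells are in series, n(e⁻) in the Cd cell is also 0.9051 mol.
Cd²⁺ + 2e⁻ → Cd, so n(Cd) = 0.9051 / 2 = 0.4526 mol
m(Cd) = 0.4526 × 112.41 = 50.9 g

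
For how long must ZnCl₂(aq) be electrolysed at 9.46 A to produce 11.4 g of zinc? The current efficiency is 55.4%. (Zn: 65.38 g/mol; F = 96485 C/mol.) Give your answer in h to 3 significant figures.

1.78 h

n(Zn) = 11.4 / 65.38 = 0.1744 mol
Zn²⁺ + 2e⁻ → Zn, so n(e⁻) = 2 × 0.1744 = 0.3488 mol
Q = 0.3488 × 96485 / 0.554 = 60750 C
t = Q / I = 60750 / 9.46 = 6422 s = 1.78 h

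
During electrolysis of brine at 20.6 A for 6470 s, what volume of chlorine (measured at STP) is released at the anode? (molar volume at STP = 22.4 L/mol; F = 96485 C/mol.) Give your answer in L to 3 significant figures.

Q = It = 20.6 × 6470 = 1.333×10^5 C
Moles of electrons = 1.333×10^5 / 96485 = 1.382 mol
2Cl⁻ → Cl₂ + 2e⁻, so n(Cl₂) = 1.382 / 2 = 0.6910 mol
V = 0.6910 × 22.4 = 15.48 L

15.5 L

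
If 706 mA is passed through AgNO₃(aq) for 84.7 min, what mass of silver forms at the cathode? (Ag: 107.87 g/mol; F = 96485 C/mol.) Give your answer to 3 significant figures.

Q = 0.706 A × 5082 s = 3588 C
n(e⁻) = Q/F = 3588/96485 = 0.03719 mol
Ag⁺ + e⁻ → Ag, so n(Ag) = 0.03719 mol
m = 0.03719 × 107.87 = 4.01 g

4.01 g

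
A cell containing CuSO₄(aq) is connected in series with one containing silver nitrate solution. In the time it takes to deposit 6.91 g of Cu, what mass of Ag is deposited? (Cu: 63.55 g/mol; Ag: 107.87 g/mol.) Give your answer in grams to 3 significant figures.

23.5 g

n(Cu) = 6.91 / 63.55 = 0.1087 mol
Cu²⁺ + 2e⁻ → Cu, so n(e⁻) = 2 × 0.1087 = 0.2174 mol
In series, the same 0.2174 mol of electrons flows through the second cell.
Ag⁺ + e⁻ → Ag, so n(Ag) = 0.2174 mol
m(Ag) = 0.2174 × 107.87 = 23.5 g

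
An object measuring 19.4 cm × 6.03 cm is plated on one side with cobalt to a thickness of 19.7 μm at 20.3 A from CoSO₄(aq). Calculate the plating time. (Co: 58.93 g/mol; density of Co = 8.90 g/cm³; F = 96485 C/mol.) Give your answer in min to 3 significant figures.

Plated area = 19.4 × 6.03 = 117.0 cm²
Volume = 117.0 × 19.7×10⁻⁴ cm = 0.2305 cm³
m(Co) = 0.2305 × 8.90 = 2.051 g
n(Co) = 2.051 / 58.93 = 0.03480 mol; n(e⁻) = 2 × 0.03480 = 0.06960 mol
Q = 0.06960 × 96485 = 6715 C
t = 6715 / 20.3 = 330.8 s = 5.51 min

5.51 min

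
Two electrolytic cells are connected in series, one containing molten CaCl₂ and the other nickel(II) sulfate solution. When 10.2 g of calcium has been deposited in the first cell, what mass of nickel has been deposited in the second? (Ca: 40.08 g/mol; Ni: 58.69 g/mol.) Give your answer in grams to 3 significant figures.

n(Ca) = 10.2 / 40.08 = 0.2545 mol
Ca²⁺ + 2e⁻ → Ca, so n(e⁻) = 2 × 0.2545 = 0.5090 mol
The cells are in series, so the same charge (and hence the same n(e⁻) = 0.5090 mol) passes through both.
Ni²⁺ + 2e⁻ → Ni, so n(Ni) = 0.5090 / 2 = 0.2545 mol
m(Ni) = 0.2545 × 58.69 = 14.9 g

14.9 g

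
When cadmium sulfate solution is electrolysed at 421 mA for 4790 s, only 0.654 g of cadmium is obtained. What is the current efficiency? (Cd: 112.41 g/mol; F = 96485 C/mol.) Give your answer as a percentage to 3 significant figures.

55.7%

Q = 0.421 × 4790 = 2017 C
n(e⁻) = 2017 / 96485 = 0.02090 mol
Cd²⁺ + 2e⁻ → Cd, so theoretical n(Cd) = 0.01045 mol → 1.175 g
Efficiency = 0.654 / 1.175 = 0.5566 = 55.7%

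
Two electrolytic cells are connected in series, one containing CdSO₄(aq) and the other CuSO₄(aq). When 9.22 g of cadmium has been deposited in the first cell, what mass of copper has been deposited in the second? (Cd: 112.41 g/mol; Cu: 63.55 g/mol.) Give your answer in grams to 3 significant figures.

n(Cd) = 9.22 / 112.41 = 0.08202 mol
Cd²⁺ + 2e⁻ → Cd, so n(e⁻) = 2 × 0.08202 = 0.1640 mol
Since the cells are in series, n(e⁻) in the Cu cell is also 0.1640 mol.
Cu²⁺ + 2e⁻ → Cu, so n(Cu) = 0.1640 / 2 = 0.08200 mol
m(Cu) = 0.08200 × 63.55 = 5.21 g

5.21 g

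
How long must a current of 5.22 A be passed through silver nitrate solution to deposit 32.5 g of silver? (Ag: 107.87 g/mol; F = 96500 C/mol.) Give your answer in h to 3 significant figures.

n(Ag) = 32.5 / 107.87 = 0.3013 mol
Ag⁺ + e⁻ → Ag, so n(e⁻) = 0.3013 mol
Q = 0.3013 × 96500 = 29080 C
t = Q / I = 29080 / 5.22 = 5571 s = 1.55 h

1.55 h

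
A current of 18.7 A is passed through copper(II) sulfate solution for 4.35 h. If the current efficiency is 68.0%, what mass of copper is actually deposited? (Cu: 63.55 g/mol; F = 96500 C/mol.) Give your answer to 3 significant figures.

65.6 g

Q = 18.7 × 15660 = 2.928×10^5 C
n(e⁻) = 2.928×10^5 / 96500 = 3.034 mol
Cu²⁺ + 2e⁻ → Cu, so theoretical m(Cu) = 1.517 × 63.55 = 96.41 g
Actual mass = 68.0% × 96.41 = 65.6 g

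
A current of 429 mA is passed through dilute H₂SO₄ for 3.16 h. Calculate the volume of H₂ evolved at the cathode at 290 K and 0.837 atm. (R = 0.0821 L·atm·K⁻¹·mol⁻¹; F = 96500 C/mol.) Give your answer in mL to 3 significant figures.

719 mL

Q = It = 0.429 × 11376 = 4880 C
n(e⁻) = Q/F = 4880/96500 = 0.05057 mol
2H⁺ + 2e⁻ → H₂, so n(H₂) = 0.05057 / 2 = 0.02529 mol
V = nRT/P = 0.02529 × 0.0821 × 290 / 0.837 = 0.7194 L
= 719 mL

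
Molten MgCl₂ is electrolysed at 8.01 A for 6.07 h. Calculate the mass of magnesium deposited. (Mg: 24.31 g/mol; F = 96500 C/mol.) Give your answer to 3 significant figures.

22.0 g

Charge passed = 8.01 × 21852 = 1.750×10^5 C
Moles of electrons = 1.750×10^5 / 96500 = 1.813 mol
Mg²⁺ + 2e⁻ → Mg, so n(Mg) = 1.813 / 2 = 0.9065 mol
m = 0.9065 × 24.31 = 22.0 g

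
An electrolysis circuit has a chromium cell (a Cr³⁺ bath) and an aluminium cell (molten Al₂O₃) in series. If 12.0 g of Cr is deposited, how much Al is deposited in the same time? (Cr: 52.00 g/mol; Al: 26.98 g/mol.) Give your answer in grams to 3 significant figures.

6.23 g

n(Cr) = 12.0 / 52.00 = 0.2308 mol
Cr³⁺ + 3e⁻ → Cr, so n(e⁻) = 3 × 0.2308 = 0.6924 mol
The cells are in series, so the same charge (and hence the same n(e⁻) = 0.6924 mol) passes through both.
Al³⁺ + 3e⁻ → Al, so n(Al) = 0.6924 / 3 = 0.2308 mol
m(Al) = 0.2308 × 26.98 = 6.23 g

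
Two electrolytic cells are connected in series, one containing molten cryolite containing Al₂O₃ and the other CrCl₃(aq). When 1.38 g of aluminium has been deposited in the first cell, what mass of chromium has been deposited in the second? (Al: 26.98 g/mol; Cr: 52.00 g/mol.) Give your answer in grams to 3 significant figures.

2.66 g

n(Al) = 1.38 / 26.98 = 0.05115 mol
Al³⁺ + 3e⁻ → Al, so n(e⁻) = 3 × 0.05115 = 0.1535 mol
Since the cells are in series, n(e⁻) in the Cr cell is also 0.1535 mol.
Cr³⁺ + 3e⁻ → Cr, so n(Cr) = 0.1535 / 3 = 0.05117 mol
m(Cr) = 0.05117 × 52.00 = 2.66 g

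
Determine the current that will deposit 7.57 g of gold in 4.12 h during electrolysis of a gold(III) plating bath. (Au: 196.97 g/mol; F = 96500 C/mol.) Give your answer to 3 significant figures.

n(Au) = 7.57 / 196.97 = 0.03843 mol
Au³⁺ + 3e⁻ → Au, so n(e⁻) = 3 × 0.03843 = 0.1153 mol
Q = 0.1153 × 96500 = 11130 C
I = Q / t = 11130 / 14832 s = 0.750 A

0.750 A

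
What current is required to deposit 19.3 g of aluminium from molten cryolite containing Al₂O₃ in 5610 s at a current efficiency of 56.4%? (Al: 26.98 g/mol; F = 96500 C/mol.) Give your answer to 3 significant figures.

65.5 A

n(Al) = 19.3 / 26.98 = 0.7153 mol
Al³⁺ + 3e⁻ → Al, so n(e⁻) = 3 × 0.7153 = 2.146 mol
Q = 2.146 × 96500 / 0.564 = 3.672×10^5 C
I = Q / t = 3.672×10^5 / 5610 s = 65.5 A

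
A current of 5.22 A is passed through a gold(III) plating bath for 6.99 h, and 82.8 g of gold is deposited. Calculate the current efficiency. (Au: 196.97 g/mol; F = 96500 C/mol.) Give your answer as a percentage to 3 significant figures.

92.6%

Q = 5.22 × 25164 = 1.314×10^5 C
n(e⁻) = 1.314×10^5 / 96500 = 1.362 mol
Au³⁺ + 3e⁻ → Au, so theoretical n(Au) = 0.4540 mol → 89.42 g
Efficiency = 82.8 / 89.42 = 0.9260 = 92.6%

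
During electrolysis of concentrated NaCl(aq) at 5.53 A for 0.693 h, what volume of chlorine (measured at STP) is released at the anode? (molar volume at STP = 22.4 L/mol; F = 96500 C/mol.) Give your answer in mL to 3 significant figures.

1600 mL

Q = 5.53 A × 2494.8 s = 13800 C
n(e⁻) = Q/F = 13800/96500 = 0.1430 mol
2Cl⁻ → Cl₂ + 2e⁻, so n(Cl₂) = 0.1430 / 2 = 0.07150 mol
V = 0.07150 × 22.4 = 1.602 L
= 1600 mL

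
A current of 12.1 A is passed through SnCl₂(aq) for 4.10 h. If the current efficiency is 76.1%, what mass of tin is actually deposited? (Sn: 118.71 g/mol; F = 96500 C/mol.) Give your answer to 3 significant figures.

83.6 g

Q = 12.1 × 14760 = 1.786×10^5 C
n(e⁻) = 1.786×10^5 / 96500 = 1.851 mol
Sn²⁺ + 2e⁻ → Sn, so theoretical m(Sn) = 0.9255 × 118.71 = 109.9 g
Actual mass = 76.1% × 109.9 = 83.6 g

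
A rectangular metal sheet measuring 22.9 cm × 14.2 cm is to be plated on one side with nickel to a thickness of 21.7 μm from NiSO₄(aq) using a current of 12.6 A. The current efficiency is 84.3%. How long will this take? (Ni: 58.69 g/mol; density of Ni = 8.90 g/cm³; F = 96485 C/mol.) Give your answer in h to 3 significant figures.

Plated area = 22.9 × 14.2 = 325.2 cm²
Volume = 325.2 × 21.7×10⁻⁴ cm = 0.7057 cm³
m(Ni) = 0.7057 × 8.90 = 6.281 g
n(Ni) = 6.281 / 58.69 = 0.1070 mol; n(e⁻) = 2 × 0.1070 = 0.2140 mol
Q = 0.2140 × 96485 / 0.843 = 24490 C
t = 24490 / 12.6 = 1944 s = 0.540 h

0.540 h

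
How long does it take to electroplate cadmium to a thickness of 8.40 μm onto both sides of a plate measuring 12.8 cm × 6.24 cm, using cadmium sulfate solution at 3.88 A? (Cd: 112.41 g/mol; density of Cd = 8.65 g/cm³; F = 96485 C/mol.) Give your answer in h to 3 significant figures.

0.143 h

Plated area = 2 × 12.8 × 6.24 = 159.7 cm²
Volume = 159.7 × 8.40×10⁻⁴ cm = 0.1341 cm³
m(Cd) = 0.1341 × 8.65 = 1.160 g
n(Cd) = 1.160 / 112.41 = 0.01032 mol; n(e⁻) = 2 × 0.01032 = 0.02064 mol
Q = 0.02064 × 96485 = 1991 C
t = 1991 / 3.88 = 513.1 s = 0.143 h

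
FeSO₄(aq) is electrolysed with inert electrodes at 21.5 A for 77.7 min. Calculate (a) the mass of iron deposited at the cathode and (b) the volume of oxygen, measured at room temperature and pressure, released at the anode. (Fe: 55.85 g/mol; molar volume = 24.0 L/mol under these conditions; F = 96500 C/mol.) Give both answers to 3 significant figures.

29.0 g Fe; 6.23 L O₂

Q = 21.5 × 4662 = 1.002×10^5 C; n(e⁻) = 1.002×10^5 / 96500 = 1.038 mol
Cathode: Fe²⁺ + 2e⁻ → Fe → n(Fe) = 1.038/2 = 0.5190 mol → 29.0 g
Anode: 2H₂O → O₂ + 4H⁺ + 4e⁻ → n(O₂) = 1.038/4 = 0.2595 mol → 6.23 L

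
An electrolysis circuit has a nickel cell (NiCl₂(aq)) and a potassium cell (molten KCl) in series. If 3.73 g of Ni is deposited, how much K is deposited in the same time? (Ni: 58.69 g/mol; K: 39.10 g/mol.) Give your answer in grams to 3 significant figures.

4.97 g

n(Ni) = 3.73 / 58.69 = 0.06355 mol
Ni²⁺ + 2e⁻ → Ni, so n(e⁻) = 2 × 0.06355 = 0.1271 mol
Same current for the same time ⇒ same n(e⁻) = 0.1271 mol in both cells.
K⁺ + e⁻ → K, so n(K) = 0.1271 mol
m(K) = 0.1271 × 39.10 = 4.97 g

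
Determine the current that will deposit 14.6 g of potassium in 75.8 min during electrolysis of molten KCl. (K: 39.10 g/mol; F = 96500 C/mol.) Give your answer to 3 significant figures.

7.92 A

n(K) = 14.6 / 39.10 = 0.3734 mol
K⁺ + e⁻ → K, so n(e⁻) = 0.3734 mol
Q = 0.3734 × 96500 = 36030 C
I = Q / t = 36030 / 4548 s = 7.92 A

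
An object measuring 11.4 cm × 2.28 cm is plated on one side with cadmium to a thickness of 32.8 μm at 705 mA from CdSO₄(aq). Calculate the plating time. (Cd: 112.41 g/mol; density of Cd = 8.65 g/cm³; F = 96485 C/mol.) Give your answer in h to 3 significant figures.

Plated area = 11.4 × 2.28 = 25.99 cm²
Volume = 25.99 × 32.8×10⁻⁴ cm = 0.08525 cm³
m(Cd) = 0.08525 × 8.65 = 0.7374 g
n(Cd) = 0.7374 / 112.41 = 0.006560 mol; n(e⁻) = 2 × 0.006560 = 0.01312 mol
Q = 0.01312 × 96485 = 1266 C
t = 1266 / 0.705 = 1796 s = 0.499 h

0.499 h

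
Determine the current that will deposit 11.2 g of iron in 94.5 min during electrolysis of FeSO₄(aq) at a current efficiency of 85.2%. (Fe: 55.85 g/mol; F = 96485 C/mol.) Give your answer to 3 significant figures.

n(Fe) = 11.2 / 55.85 = 0.2005 mol
Fe²⁺ + 2e⁻ → Fe, so n(e⁻) = 2 × 0.2005 = 0.4010 mol
Q = 0.4010 × 96485 / 0.852 = 45410 C
I = Q / t = 45410 / 5670 s = 8.01 A

8.01 A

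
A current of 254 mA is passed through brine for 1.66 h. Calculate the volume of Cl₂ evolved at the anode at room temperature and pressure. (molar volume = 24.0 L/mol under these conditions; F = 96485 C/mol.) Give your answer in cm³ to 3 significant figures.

Charge passed = 0.254 × 5976 = 1518 C
n(e⁻) = 1518 / 96485 = 0.01573 mol
2Cl⁻ → Cl₂ + 2e⁻, so n(Cl₂) = 0.01573 / 2 = 0.007865 mol
V = 0.007865 × 24.0 = 0.1888 L
= 189 cm³

189 cm³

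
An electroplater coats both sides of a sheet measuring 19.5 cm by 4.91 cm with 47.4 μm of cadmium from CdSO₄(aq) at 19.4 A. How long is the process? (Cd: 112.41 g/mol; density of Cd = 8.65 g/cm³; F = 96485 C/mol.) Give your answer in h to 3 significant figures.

Plated area = 2 × 19.5 × 4.91 = 191.5 cm²
Volume = 191.5 × 47.4×10⁻⁴ cm = 0.9077 cm³
m(Cd) = 0.9077 × 8.65 = 7.852 g
n(Cd) = 7.852 / 112.41 = 0.06985 mol; n(e⁻) = 2 × 0.06985 = 0.1397 mol
Q = 0.1397 × 96485 = 13480 C
t = 13480 / 19.4 = 694.8 s = 0.193 h

0.193 h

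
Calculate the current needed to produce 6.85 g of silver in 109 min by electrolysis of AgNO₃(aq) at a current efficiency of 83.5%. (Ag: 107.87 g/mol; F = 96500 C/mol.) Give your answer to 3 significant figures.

1.12 A

n(Ag) = 6.85 / 107.87 = 0.06350 mol
Ag⁺ + e⁻ → Ag, so n(e⁻) = 0.06350 mol
Q = 0.06350 × 96500 / 0.835 = 7339 C
I = Q / t = 7339 / 6540 s = 1.12 A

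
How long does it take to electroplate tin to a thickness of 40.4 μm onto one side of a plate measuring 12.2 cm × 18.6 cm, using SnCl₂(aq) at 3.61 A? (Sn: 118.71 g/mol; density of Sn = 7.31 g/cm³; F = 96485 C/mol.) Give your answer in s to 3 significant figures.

Plated area = 12.2 × 18.6 = 226.9 cm²
Volume = 226.9 × 40.4×10⁻⁴ cm = 0.9167 cm³
m(Sn) = 0.9167 × 7.31 = 6.701 g
n(Sn) = 6.701 / 118.71 = 0.05645 mol; n(e⁻) = 2 × 0.05645 = 0.1129 mol
Q = 0.1129 × 96485 = 10890 C
t = 10890 / 3.61 = 3017 s

3020 s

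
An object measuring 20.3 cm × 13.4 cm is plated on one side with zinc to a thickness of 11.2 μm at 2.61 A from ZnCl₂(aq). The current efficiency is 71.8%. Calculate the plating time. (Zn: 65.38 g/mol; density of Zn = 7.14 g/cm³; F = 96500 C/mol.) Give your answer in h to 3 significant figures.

0.952 h

Plated area = 20.3 × 13.4 = 272.0 cm²
Volume = 272.0 × 11.2×10⁻⁴ cm = 0.3046 cm³
m(Zn) = 0.3046 × 7.14 = 2.175 g
n(Zn) = 2.175 / 65.38 = 0.03327 mol; n(e⁻) = 2 × 0.03327 = 0.06654 mol
Q = 0.06654 × 96500 / 0.718 = 8943 C
t = 8943 / 2.61 = 3426 s = 0.952 h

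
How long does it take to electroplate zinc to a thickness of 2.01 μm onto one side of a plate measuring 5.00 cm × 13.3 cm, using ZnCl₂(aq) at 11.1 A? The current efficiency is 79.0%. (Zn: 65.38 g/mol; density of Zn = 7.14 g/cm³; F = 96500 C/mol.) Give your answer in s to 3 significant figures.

32.1 s

Plated area = 5.00 × 13.3 = 66.50 cm²
Volume = 66.50 × 2.01×10⁻⁴ cm = 0.01337 cm³
m(Zn) = 0.01337 × 7.14 = 0.09546 g
n(Zn) = 0.09546 / 65.38 = 0.001460 mol; n(e⁻) = 2 × 0.001460 = 0.002920 mol
Q = 0.002920 × 96500 / 0.790 = 356.7 C
t = 356.7 / 11.1 = 32.14 s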